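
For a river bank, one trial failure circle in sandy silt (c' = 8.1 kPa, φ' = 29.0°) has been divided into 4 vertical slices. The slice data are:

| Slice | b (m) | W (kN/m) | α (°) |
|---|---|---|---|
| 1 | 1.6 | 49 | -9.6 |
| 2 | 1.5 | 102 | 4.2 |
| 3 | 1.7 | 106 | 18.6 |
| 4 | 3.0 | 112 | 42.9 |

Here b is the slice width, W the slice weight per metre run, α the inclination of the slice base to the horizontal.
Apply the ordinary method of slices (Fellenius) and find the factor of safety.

FS = 2.35

Ordinary method of slices: FS = Σ[c'·Δl_i + (W_i cosα_i)·tanφ'] / Σ W_i sinα_i, with Δl_i = b_i / cosα_i.
Slice 1: Δl = 1.6/cos(-9.6°) = 1.623 m; N'_1 = 49·cos(-9.6°) = 48.3; c'Δl = 13.14; W sinα = -8.2
Slice 2: Δl = 1.5/cos4.2° = 1.504 m; N'_2 = 102·cos4.2° = 101.7; c'Δl = 12.18; W sinα = 7.5
Slice 3: Δl = 1.7/cos18.6° = 1.794 m; N'_3 = 106·cos18.6° = 100.5; c'Δl = 14.53; W sinα = 33.8
Slice 4: Δl = 3.0/cos42.9° = 4.095 m; N'_4 = 112·cos42.9° = 82.0; c'Δl = 33.17; W sinα = 76.2
Σc'Δl = 73.0 kN/m; ΣN' = 332.5 kN/m; ΣW sinα = 109.3 kN/m
Resisting = 73.0 + 332.5·tan29.0° = 73.0 + 184.3 = 257.4 kN/m
FS = 257.4 / 109.3 = 2.354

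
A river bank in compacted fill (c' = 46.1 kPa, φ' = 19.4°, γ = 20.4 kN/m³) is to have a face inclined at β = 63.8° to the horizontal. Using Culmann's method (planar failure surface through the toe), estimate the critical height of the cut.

Culmann's analysis gives the critical failure plane at α_cr = (β + φ')/2 = (63.8 + 19.4)/2 = 41.6°, and the critical height
H_c = (4c'/γ) · sinβ cosφ' / [1 − cos(β − φ')]
    = (4·46.1/20.4) · sin63.8°·cos19.4° / [1 − cos(44.4°)]
    = 9.039 · 0.8973·0.9432 / [1 − 0.7145]
    = 9.039 · 0.8463 / 0.2855
    = 26.79 m

H_c = 26.79 m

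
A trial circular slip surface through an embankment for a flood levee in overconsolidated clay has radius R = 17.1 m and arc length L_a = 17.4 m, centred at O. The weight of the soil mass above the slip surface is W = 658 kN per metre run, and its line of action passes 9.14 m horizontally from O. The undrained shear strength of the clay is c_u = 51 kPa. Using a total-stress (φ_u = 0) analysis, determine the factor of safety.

FS = 2.52

Taking moments about the centre O, the resisting moment is provided by the undrained shear strength acting along the arc:
M_R = c_u·L_a·R = 51·17.40·17.1 = 15174.5 kN·m/m
M_D = W·d = 658·9.14 = 6014.1 kN·m/m
FS = M_R / M_D = 15174.5 / 6014.1 = 2.523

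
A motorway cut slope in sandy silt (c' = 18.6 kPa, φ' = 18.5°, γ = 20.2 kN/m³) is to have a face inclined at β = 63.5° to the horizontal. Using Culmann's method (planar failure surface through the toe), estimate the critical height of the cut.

Culmann's analysis gives the critical failure plane at α_cr = (β + φ')/2 = (63.5 + 18.5)/2 = 41.0°, and the critical height
H_c = (4c'/γ) · sinβ cosφ' / [1 − cos(β − φ')]
    = (4·18.6/20.2) · sin63.5°·cos18.5° / [1 − cos(45.0°)]
    = 3.683 · 0.8949·0.9483 / [1 − 0.7071]
    = 3.683 · 0.8487 / 0.2929
    = 10.67 m

H_c = 10.67 m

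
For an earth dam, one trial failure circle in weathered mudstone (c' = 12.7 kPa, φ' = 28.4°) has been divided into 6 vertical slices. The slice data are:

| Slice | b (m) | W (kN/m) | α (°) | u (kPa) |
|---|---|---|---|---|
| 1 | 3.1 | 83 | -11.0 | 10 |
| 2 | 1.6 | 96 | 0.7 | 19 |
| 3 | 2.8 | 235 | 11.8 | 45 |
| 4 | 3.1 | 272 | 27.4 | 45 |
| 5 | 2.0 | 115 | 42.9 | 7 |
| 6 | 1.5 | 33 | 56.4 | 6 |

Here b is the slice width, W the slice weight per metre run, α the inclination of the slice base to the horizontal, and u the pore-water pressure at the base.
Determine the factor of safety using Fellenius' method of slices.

FS = 1.55

Ordinary method of slices: FS = Σ[c'·Δl_i + (W_i cosα_i − u_i·Δl_i)·tanφ'] / Σ W_i sinα_i, with Δl_i = b_i / cosα_i.
Slice 1: Δl = 3.1/cos(-11.0°) = 3.158 m; N'_1 = 83·cos(-11.0°) − 10·3.158 = 49.9; c'Δl = 40.11; W sinα = -15.8
Slice 2: Δl = 1.6/cos0.7° = 1.600 m; N'_2 = 96·cos0.7° − 19·1.600 = 65.6; c'Δl = 20.32; W sinα = 1.2
Slice 3: Δl = 2.8/cos11.8° = 2.860 m; N'_3 = 235·cos11.8° − 45·2.860 = 101.3; c'Δl = 36.33; W sinα = 48.1
Slice 4: Δl = 3.1/cos27.4° = 3.492 m; N'_4 = 272·cos27.4° − 45·3.492 = 84.4; c'Δl = 44.34; W sinα = 125.2
Slice 5: Δl = 2.0/cos42.9° = 2.730 m; N'_5 = 115·cos42.9° − 7·2.730 = 65.1; c'Δl = 34.67; W sinα = 78.3
Slice 6: Δl = 1.5/cos56.4° = 2.711 m; N'_6 = 33·cos56.4° − 6·2.711 = 2.0; c'Δl = 34.42; W sinα = 27.5
Σc'Δl = 210.2 kN/m; ΣN' = 368.3 kN/m; ΣW sinα = 264.3 kN/m
Resisting = 210.2 + 368.3·tan28.4° = 210.2 + 199.1 = 409.3 kN/m
FS = 409.3 / 264.3 = 1.549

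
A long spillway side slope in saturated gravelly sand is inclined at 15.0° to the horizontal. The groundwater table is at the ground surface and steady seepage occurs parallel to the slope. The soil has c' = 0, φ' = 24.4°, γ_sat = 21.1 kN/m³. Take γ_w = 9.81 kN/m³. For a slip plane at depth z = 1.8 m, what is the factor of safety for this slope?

FS = 0.91

With seepage parallel to the slope and the water table at the surface, the effective normal stress on the slip plane uses the buoyant unit weight γ' = γ_sat − γ_w while the driving shear stress uses γ_sat:
FS = [c' + γ' z cos²β tanφ'] / [γ_sat z sinβ cosβ]
(For c' = 0 this reduces to FS = (γ'/γ_sat)·tanφ'/tanβ.)
γ' = 21.1 − 9.81 = 11.29 kN/m³
Numerator = 0.0 + 11.29·1.8·cos²15.0°·tan24.4° = 0.0 + 11.29·1.8·0.9330·0.4536 = 8.601 kPa
Denominator = 21.1·1.8·sin15.0°·cos15.0° = 21.1·1.8·0.2588·0.9659 = 9.495 kPa
FS = 8.601 / 9.495 = 0.906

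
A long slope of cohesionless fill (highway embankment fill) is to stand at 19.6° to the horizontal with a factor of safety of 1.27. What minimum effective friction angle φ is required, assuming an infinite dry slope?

φ = 24.3°

FS = tanφ/tanβ ⇒ tanφ = FS · tanβ = 1.27 · tan19.6° = 0.4522
φ = arctan(0.4522) = 24.33°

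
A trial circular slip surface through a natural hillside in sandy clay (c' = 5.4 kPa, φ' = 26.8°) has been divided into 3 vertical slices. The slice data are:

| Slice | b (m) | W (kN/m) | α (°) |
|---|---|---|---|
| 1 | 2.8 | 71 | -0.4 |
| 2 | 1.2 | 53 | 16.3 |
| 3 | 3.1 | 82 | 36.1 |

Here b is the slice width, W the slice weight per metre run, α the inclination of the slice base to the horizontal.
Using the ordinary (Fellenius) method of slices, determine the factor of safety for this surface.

FS = 2.20

Ordinary method of slices: FS = Σ[c'·Δl_i + (W_i cosα_i)·tanφ'] / Σ W_i sinα_i, with Δl_i = b_i / cosα_i.
Slice 1: Δl = 2.8/cos(-0.4°) = 2.800 m; N'_1 = 71·cos(-0.4°) = 71.0; c'Δl = 15.12; W sinα = -0.5
Slice 2: Δl = 1.2/cos16.3° = 1.250 m; N'_2 = 53·cos16.3° = 50.9; c'Δl = 6.75; W sinα = 14.9
Slice 3: Δl = 3.1/cos36.1° = 3.837 m; N'_3 = 82·cos36.1° = 66.3; c'Δl = 20.72; W sinα = 48.3
Σc'Δl = 42.6 kN/m; ΣN' = 188.1 kN/m; ΣW sinα = 62.7 kN/m
Resisting = 42.6 + 188.1·tan26.8° = 42.6 + 95.0 = 137.6 kN/m
FS = 137.6 / 62.7 = 2.195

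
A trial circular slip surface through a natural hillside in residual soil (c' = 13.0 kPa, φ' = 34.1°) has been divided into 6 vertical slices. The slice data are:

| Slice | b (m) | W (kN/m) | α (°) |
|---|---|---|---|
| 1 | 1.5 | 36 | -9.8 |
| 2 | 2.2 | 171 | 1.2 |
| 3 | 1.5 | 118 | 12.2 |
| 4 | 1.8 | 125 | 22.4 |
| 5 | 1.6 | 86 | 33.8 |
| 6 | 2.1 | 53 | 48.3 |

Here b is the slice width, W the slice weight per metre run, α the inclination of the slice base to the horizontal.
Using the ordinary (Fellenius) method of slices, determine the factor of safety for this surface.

FS = 3.35

Ordinary method of slices: FS = Σ[c'·Δl_i + (W_i cosα_i)·tanφ'] / Σ W_i sinα_i, with Δl_i = b_i / cosα_i.
Slice 1: Δl = 1.5/cos(-9.8°) = 1.522 m; N'_1 = 36·cos(-9.8°) = 35.5; c'Δl = 19.79; W sinα = -6.1
Slice 2: Δl = 2.2/cos1.2° = 2.200 m; N'_2 = 171·cos1.2° = 171.0; c'Δl = 28.61; W sinα = 3.6
Slice 3: Δl = 1.5/cos12.2° = 1.535 m; N'_3 = 118·cos12.2° = 115.3; c'Δl = 19.95; W sinα = 24.9
Slice 4: Δl = 1.8/cos22.4° = 1.947 m; N'_4 = 125·cos22.4° = 115.6; c'Δl = 25.31; W sinα = 47.6
Slice 5: Δl = 1.6/cos33.8° = 1.925 m; N'_5 = 86·cos33.8° = 71.5; c'Δl = 25.03; W sinα = 47.8
Slice 6: Δl = 2.1/cos48.3° = 3.157 m; N'_6 = 53·cos48.3° = 35.3; c'Δl = 41.04; W sinα = 39.6
Σc'Δl = 159.7 kN/m; ΣN' = 544.1 kN/m; ΣW sinα = 157.4 kN/m
Resisting = 159.7 + 544.1·tan34.1° = 159.7 + 368.4 = 528.1 kN/m
FS = 528.1 / 157.4 = 3.354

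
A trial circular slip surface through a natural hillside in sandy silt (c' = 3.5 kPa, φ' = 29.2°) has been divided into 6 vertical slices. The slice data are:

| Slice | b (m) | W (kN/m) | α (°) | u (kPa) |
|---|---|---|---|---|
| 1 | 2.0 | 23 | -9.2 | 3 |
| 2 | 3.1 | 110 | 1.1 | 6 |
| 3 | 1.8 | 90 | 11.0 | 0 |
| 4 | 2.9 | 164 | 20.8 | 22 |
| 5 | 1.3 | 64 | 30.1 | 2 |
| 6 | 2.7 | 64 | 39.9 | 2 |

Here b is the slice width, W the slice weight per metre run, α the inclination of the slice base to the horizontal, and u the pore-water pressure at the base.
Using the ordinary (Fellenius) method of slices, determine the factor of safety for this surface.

FS = 1.79

Ordinary method of slices: FS = Σ[c'·Δl_i + (W_i cosα_i − u_i·Δl_i)·tanφ'] / Σ W_i sinα_i, with Δl_i = b_i / cosα_i.
Slice 1: Δl = 2.0/cos(-9.2°) = 2.026 m; N'_1 = 23·cos(-9.2°) − 3·2.026 = 16.6; c'Δl = 7.09; W sinα = -3.7
Slice 2: Δl = 3.1/cos1.1° = 3.101 m; N'_2 = 110·cos1.1° − 6·3.101 = 91.4; c'Δl = 10.85; W sinα = 2.1
Slice 3: Δl = 1.8/cos11.0° = 1.834 m; N'_3 = 90·cos11.0° − 0·1.834 = 88.3; c'Δl = 6.42; W sinα = 17.2
Slice 4: Δl = 2.9/cos20.8° = 3.102 m; N'_4 = 164·cos20.8° − 22·3.102 = 85.1; c'Δl = 10.86; W sinα = 58.2
Slice 5: Δl = 1.3/cos30.1° = 1.503 m; N'_5 = 64·cos30.1° − 2·1.503 = 52.4; c'Δl = 5.26; W sinα = 32.1
Slice 6: Δl = 2.7/cos39.9° = 3.519 m; N'_6 = 64·cos39.9° − 2·3.519 = 42.1; c'Δl = 12.32; W sinα = 41.1
Σc'Δl = 52.8 kN/m; ΣN' = 375.8 kN/m; ΣW sinα = 147.0 kN/m
Resisting = 52.8 + 375.8·tan29.2° = 52.8 + 210.0 = 262.8 kN/m
FS = 262.8 / 147.0 = 1.788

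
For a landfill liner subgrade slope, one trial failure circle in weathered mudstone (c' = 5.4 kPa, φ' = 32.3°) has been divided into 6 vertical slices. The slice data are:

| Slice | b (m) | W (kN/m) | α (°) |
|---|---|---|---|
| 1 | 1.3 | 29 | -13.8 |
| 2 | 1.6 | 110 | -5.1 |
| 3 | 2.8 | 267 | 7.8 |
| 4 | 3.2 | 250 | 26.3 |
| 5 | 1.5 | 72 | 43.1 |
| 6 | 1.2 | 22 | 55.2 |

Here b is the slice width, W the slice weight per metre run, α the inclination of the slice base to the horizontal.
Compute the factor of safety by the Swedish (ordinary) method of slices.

Ordinary method of slices: FS = Σ[c'·Δl_i + (W_i cosα_i)·tanφ'] / Σ W_i sinα_i, with Δl_i = b_i / cosα_i.
Slice 1: Δl = 1.3/cos(-13.8°) = 1.339 m; N'_1 = 29·cos(-13.8°) = 28.2; c'Δl = 7.23; W sinα = -6.9
Slice 2: Δl = 1.6/cos(-5.1°) = 1.606 m; N'_2 = 110·cos(-5.1°) = 109.6; c'Δl = 8.67; W sinα = -9.8
Slice 3: Δl = 2.8/cos7.8° = 2.826 m; N'_3 = 267·cos7.8° = 264.5; c'Δl = 15.26; W sinα = 36.2
Slice 4: Δl = 3.2/cos26.3° = 3.569 m; N'_4 = 250·cos26.3° = 224.1; c'Δl = 19.28; W sinα = 110.8
Slice 5: Δl = 1.5/cos43.1° = 2.054 m; N'_5 = 72·cos43.1° = 52.6; c'Δl = 11.09; W sinα = 49.2
Slice 6: Δl = 1.2/cos55.2° = 2.103 m; N'_6 = 22·cos55.2° = 12.6; c'Δl = 11.35; W sinα = 18.1
Σc'Δl = 72.9 kN/m; ΣN' = 691.5 kN/m; ΣW sinα = 197.6 kN/m
Resisting = 72.9 + 691.5·tan32.3° = 72.9 + 437.2 = 510.0 kN/m
FS = 510.0 / 197.6 = 2.582

FS = 2.58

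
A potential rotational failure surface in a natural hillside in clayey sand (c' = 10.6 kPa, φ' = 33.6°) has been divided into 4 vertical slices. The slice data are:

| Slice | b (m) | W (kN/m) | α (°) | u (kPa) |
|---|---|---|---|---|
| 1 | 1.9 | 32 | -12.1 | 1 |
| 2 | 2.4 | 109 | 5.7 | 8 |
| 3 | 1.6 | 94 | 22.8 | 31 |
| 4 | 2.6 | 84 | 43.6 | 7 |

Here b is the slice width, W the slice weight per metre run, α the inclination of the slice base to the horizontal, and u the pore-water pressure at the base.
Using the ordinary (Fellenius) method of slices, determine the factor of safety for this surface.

FS = 2.30

Ordinary method of slices: FS = Σ[c'·Δl_i + (W_i cosα_i − u_i·Δl_i)·tanφ'] / Σ W_i sinα_i, with Δl_i = b_i / cosα_i.
Slice 1: Δl = 1.9/cos(-12.1°) = 1.943 m; N'_1 = 32·cos(-12.1°) − 1·1.943 = 29.3; c'Δl = 20.60; W sinα = -6.7
Slice 2: Δl = 2.4/cos5.7° = 2.412 m; N'_2 = 109·cos5.7° − 8·2.412 = 89.2; c'Δl = 25.57; W sinα = 10.8
Slice 3: Δl = 1.6/cos22.8° = 1.736 m; N'_3 = 94·cos22.8° − 31·1.736 = 32.9; c'Δl = 18.40; W sinα = 36.4
Slice 4: Δl = 2.6/cos43.6° = 3.590 m; N'_4 = 84·cos43.6° − 7·3.590 = 35.7; c'Δl = 38.06; W sinα = 57.9
Σc'Δl = 102.6 kN/m; ΣN' = 187.1 kN/m; ΣW sinα = 98.5 kN/m
Resisting = 102.6 + 187.1·tan33.6° = 102.6 + 124.3 = 226.9 kN/m
FS = 226.9 / 98.5 = 2.304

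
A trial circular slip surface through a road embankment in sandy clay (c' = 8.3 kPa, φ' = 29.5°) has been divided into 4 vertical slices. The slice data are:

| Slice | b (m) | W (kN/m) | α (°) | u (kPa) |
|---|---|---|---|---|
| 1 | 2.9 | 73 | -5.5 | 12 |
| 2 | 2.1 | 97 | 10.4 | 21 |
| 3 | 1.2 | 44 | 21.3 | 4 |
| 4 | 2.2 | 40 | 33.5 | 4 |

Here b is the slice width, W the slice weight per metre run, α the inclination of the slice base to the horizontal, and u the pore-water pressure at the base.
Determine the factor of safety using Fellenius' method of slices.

FS = 3.24

Ordinary method of slices: FS = Σ[c'·Δl_i + (W_i cosα_i − u_i·Δl_i)·tanφ'] / Σ W_i sinα_i, with Δl_i = b_i / cosα_i.
Slice 1: Δl = 2.9/cos(-5.5°) = 2.913 m; N'_1 = 73·cos(-5.5°) − 12·2.913 = 37.7; c'Δl = 24.18; W sinα = -7.0
Slice 2: Δl = 2.1/cos10.4° = 2.135 m; N'_2 = 97·cos10.4° − 21·2.135 = 50.6; c'Δl = 17.72; W sinα = 17.5
Slice 3: Δl = 1.2/cos21.3° = 1.288 m; N'_3 = 44·cos21.3° − 4·1.288 = 35.8; c'Δl = 10.69; W sinα = 16.0
Slice 4: Δl = 2.2/cos33.5° = 2.638 m; N'_4 = 40·cos33.5° − 4·2.638 = 22.8; c'Δl = 21.90; W sinα = 22.1
Σc'Δl = 74.5 kN/m; ΣN' = 146.9 kN/m; ΣW sinα = 48.6 kN/m
Resisting = 74.5 + 146.9·tan29.5° = 74.5 + 83.1 = 157.6 kN/m
FS = 157.6 / 48.6 = 3.245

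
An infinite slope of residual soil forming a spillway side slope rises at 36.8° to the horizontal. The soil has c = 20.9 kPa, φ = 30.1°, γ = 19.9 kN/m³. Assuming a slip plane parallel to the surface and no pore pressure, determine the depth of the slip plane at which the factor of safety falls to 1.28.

z = 4.33 m

Setting FS = 1.28 in FS = [c + γz cos²β tanφ] / [γz sinβ cosβ] and solving for z:
z = c / [γ cosβ (FS·sinβ − cosβ·tanφ)]
  = 20.9 / [19.9·cos36.8°·(1.28·sin36.8° − cos36.8°·tan30.1°)]
  = 20.9 / [19.9·0.8007·(1.28·0.5990 − 0.8007·0.5797)]
  = 20.9 / 4.8215 = 4.335 m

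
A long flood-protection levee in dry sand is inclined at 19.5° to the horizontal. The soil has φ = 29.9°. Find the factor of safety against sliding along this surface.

For a dry cohesionless infinite slope the factor of safety is FS = tanφ / tanβ.
FS = tan29.9° / tan19.5° = 0.5750 / 0.3541 = 1.624

FS = 1.62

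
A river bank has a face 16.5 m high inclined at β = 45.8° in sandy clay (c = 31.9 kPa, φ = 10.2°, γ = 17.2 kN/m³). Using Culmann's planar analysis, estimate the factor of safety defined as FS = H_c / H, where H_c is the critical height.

H_c = (4c/γ) · sinβ cosφ / [1 − cos(β − φ)]
    = (4·31.9/17.2) · sin45.8°·cos10.2° / [1 − cos35.6°]
    = 7.419 · 0.7056 / 0.1869 = 28.01 m
FS = H_c / H = 28.01 / 16.5 = 1.697

FS = 1.70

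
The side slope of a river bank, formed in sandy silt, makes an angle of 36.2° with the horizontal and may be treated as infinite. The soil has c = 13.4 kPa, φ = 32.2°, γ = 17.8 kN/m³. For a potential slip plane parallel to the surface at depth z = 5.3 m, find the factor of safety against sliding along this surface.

FS = 1.16

For an infinite slope with a slip plane parallel to the surface (no pore pressure): FS = [c + γz cos²β tanφ] / [γz sinβ cosβ].
γz = 17.8·5.3 = 94.34 kN/m²
Numerator = 13.4 + 94.34·cos²36.2°·tan32.2° = 13.4 + 94.34·0.6512·0.6297 = 52.086 kPa
Denominator = 94.34·sin36.2°·cos36.2° = 94.34·0.5906·0.8070 = 44.962 kPa
FS = 52.086 / 44.962 = 1.158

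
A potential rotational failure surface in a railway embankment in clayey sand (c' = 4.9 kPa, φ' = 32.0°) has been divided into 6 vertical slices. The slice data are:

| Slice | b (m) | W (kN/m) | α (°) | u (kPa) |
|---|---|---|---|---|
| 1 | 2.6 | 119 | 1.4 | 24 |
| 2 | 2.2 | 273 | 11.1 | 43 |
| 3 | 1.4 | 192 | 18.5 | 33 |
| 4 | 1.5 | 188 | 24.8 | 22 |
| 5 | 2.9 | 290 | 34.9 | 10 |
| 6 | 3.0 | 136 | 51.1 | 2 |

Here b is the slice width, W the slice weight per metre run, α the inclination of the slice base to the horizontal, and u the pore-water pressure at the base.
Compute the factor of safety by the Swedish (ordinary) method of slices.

Ordinary method of slices: FS = Σ[c'·Δl_i + (W_i cosα_i − u_i·Δl_i)·tanφ'] / Σ W_i sinα_i, with Δl_i = b_i / cosα_i.
Slice 1: Δl = 2.6/cos1.4° = 2.601 m; N'_1 = 119·cos1.4° − 24·2.601 = 56.5; c'Δl = 12.74; W sinα = 2.9
Slice 2: Δl = 2.2/cos11.1° = 2.242 m; N'_2 = 273·cos11.1° − 43·2.242 = 171.5; c'Δl = 10.99; W sinα = 52.6
Slice 3: Δl = 1.4/cos18.5° = 1.476 m; N'_3 = 192·cos18.5° − 33·1.476 = 133.4; c'Δl = 7.23; W sinα = 60.9
Slice 4: Δl = 1.5/cos24.8° = 1.652 m; N'_4 = 188·cos24.8° − 22·1.652 = 134.3; c'Δl = 8.10; W sinα = 78.9
Slice 5: Δl = 2.9/cos34.9° = 3.536 m; N'_5 = 290·cos34.9° − 10·3.536 = 202.5; c'Δl = 17.33; W sinα = 165.9
Slice 6: Δl = 3.0/cos51.1° = 4.777 m; N'_6 = 136·cos51.1° − 2·4.777 = 75.8; c'Δl = 23.41; W sinα = 105.8
Σc'Δl = 79.8 kN/m; ΣN' = 774.0 kN/m; ΣW sinα = 467.0 kN/m
Resisting = 79.8 + 774.0·tan32.0° = 79.8 + 483.7 = 563.5 kN/m
FS = 563.5 / 467.0 = 1.207

FS = 1.21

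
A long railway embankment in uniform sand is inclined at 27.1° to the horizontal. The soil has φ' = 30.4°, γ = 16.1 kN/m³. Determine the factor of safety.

For a dry cohesionless infinite slope the factor of safety is FS = tanφ' / tanβ.
FS = tan30.4° / tan27.1° = 0.5867 / 0.5117 = 1.147

FS = 1.15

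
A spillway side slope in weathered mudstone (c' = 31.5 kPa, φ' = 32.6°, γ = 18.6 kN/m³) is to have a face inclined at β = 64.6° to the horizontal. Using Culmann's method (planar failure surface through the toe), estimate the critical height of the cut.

H_c = 33.93 m

Culmann's analysis gives the critical failure plane at α_cr = (β + φ')/2 = (64.6 + 32.6)/2 = 48.6°, and the critical height
H_c = (4c'/γ) · sinβ cosφ' / [1 − cos(β − φ')]
    = (4·31.5/18.6) · sin64.6°·cos32.6° / [1 − cos(32.0°)]
    = 6.774 · 0.9033·0.8425 / [1 − 0.8480]
    = 6.774 · 0.7610 / 0.1520
    = 33.93 m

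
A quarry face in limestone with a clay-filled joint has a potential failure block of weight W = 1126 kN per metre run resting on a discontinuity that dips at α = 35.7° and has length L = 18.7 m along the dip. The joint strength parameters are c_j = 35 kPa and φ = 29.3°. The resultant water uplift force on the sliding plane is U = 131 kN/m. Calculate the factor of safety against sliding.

FS = 1.67

Resolving the block weight along and normal to the plane and applying the Mohr–Coulomb strength on the joint:
N' = W cosα − U = 1126·cos35.7° − 131 = 783.4 kN/m
Driving force T = W sinα = 1126·sin35.7° = 657.1 kN/m
Resisting force R = c_j·L + N'·tanφ = 35·18.7 + 783.4·tan29.3° = 654.5 + 439.6 = 1094.1 kN/m
FS = R / T = 1094.1 / 657.1 = 1.665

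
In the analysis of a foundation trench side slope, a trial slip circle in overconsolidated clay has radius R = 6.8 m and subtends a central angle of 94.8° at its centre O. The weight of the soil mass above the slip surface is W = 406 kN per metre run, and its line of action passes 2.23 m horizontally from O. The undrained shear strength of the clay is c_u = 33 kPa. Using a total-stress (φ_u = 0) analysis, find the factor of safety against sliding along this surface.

FS = 2.79

Taking moments about the centre O, the resisting moment is provided by the undrained shear strength acting along the arc:
Arc length L_a = R·θ = 6.8·(94.8°·π/180) = 6.8·1.6546 = 11.25 m
M_R = c_u·L_a·R = 33·11.25·6.8 = 2524.7 kN·m/m
M_D = W·d = 406·2.23 = 905.4 kN·m/m
FS = M_R / M_D = 2524.7 / 905.4 = 2.789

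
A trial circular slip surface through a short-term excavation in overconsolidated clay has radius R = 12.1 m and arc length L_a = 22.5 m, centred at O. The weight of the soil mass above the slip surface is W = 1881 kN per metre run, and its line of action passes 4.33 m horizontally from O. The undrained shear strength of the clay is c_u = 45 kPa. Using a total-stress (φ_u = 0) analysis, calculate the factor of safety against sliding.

Taking moments about the centre O, the resisting moment is provided by the undrained shear strength acting along the arc:
M_R = c_u·L_a·R = 45·22.50·12.1 = 12251.2 kN·m/m
M_D = W·d = 1881·4.33 = 8144.7 kN·m/m
FS = M_R / M_D = 12251.2 / 8144.7 = 1.504

FS = 1.50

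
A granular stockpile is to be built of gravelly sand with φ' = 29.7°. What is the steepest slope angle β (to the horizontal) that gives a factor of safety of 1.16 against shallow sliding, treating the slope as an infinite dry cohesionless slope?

For an infinite dry cohesionless slope FS = tanφ'/tanβ, so tanβ = tanφ' / FS.
tanβ = tan29.7° / 1.16 = 0.5704 / 1.16 = 0.4917
β = arctan(0.4917) = 26.18°

β = 26.2°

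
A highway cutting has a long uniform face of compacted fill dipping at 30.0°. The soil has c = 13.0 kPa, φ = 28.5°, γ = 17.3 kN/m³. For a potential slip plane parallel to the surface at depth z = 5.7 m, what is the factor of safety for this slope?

For an infinite slope with a slip plane parallel to the surface (no pore pressure): FS = [c + γz cos²β tanφ] / [γz sinβ cosβ].
γz = 17.3·5.7 = 98.61 kN/m²
Numerator = 13.0 + 98.61·cos²30.0°·tan28.5° = 13.0 + 98.61·0.7500·0.5430 = 53.156 kPa
Denominator = 98.61·sin30.0°·cos30.0° = 98.61·0.5000·0.8660 = 42.699 kPa
FS = 53.156 / 42.699 = 1.245

FS = 1.24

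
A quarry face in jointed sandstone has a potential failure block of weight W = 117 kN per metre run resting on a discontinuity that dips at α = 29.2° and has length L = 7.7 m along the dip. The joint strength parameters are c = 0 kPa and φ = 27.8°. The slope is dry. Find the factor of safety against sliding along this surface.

Resolving the block weight along and normal to the plane and applying the Mohr–Coulomb strength on the joint:
N' = W cosα = 117·cos29.2° = 102.1 kN/m
Driving force T = W sinα = 117·sin29.2° = 57.1 kN/m
Resisting force R = c·L + N'·tanφ = 0·7.7 + 102.1·tan27.8° = 0.0 + 53.8 = 53.8 kN/m
FS = R / T = 53.8 / 57.1 = 0.943

FS = 0.94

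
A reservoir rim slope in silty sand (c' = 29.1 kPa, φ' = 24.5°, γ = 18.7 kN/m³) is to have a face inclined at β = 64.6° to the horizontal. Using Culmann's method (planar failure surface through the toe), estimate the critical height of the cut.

Culmann's analysis gives the critical failure plane at α_cr = (β + φ')/2 = (64.6 + 24.5)/2 = 44.5°, and the critical height
H_c = (4c'/γ) · sinβ cosφ' / [1 − cos(β − φ')]
    = (4·29.1/18.7) · sin64.6°·cos24.5° / [1 − cos(40.1°)]
    = 6.225 · 0.9033·0.9100 / [1 − 0.7649]
    = 6.225 · 0.8220 / 0.2351
    = 21.77 m

H_c = 21.77 m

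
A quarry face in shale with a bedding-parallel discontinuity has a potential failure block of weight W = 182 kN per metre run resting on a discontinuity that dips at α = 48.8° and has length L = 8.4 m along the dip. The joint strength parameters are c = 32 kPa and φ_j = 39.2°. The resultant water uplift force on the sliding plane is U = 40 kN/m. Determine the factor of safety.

Resolving the block weight along and normal to the plane and applying the Mohr–Coulomb strength on the joint:
N' = W cosα − U = 182·cos48.8° − 40 = 79.9 kN/m
Driving force T = W sinα = 182·sin48.8° = 136.9 kN/m
Resisting force R = c·L + N'·tanφ_j = 32·8.4 + 79.9·tan39.2° = 268.8 + 65.1 = 333.9 kN/m
FS = R / T = 333.9 / 136.9 = 2.439

FS = 2.44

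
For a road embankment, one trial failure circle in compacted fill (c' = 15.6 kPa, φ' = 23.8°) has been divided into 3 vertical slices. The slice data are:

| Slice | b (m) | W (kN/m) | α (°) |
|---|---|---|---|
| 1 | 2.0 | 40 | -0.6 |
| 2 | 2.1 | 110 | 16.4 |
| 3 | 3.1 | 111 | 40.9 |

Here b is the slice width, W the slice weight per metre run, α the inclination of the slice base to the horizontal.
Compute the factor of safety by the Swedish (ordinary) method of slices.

Ordinary method of slices: FS = Σ[c'·Δl_i + (W_i cosα_i)·tanφ'] / Σ W_i sinα_i, with Δl_i = b_i / cosα_i.
Slice 1: Δl = 2.0/cos(-0.6°) = 2.000 m; N'_1 = 40·cos(-0.6°) = 40.0; c'Δl = 31.20; W sinα = -0.4
Slice 2: Δl = 2.1/cos16.4° = 2.189 m; N'_2 = 110·cos16.4° = 105.5; c'Δl = 34.15; W sinα = 31.1
Slice 3: Δl = 3.1/cos40.9° = 4.101 m; N'_3 = 111·cos40.9° = 83.9; c'Δl = 63.98; W sinα = 72.7
Σc'Δl = 129.3 kN/m; ΣN' = 229.4 kN/m; ΣW sinα = 103.3 kN/m
Resisting = 129.3 + 229.4·tan23.8° = 129.3 + 101.2 = 230.5 kN/m
FS = 230.5 / 103.3 = 2.231

FS = 2.23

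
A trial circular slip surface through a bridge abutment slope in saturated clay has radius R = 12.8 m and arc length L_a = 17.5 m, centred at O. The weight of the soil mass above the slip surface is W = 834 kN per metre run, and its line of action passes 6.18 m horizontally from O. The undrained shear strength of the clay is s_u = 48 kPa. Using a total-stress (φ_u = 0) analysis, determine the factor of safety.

FS = 2.09

Taking moments about the centre O, the resisting moment is provided by the undrained shear strength acting along the arc:
M_R = s_u·L_a·R = 48·17.50·12.8 = 10752.0 kN·m/m
M_D = W·d = 834·6.18 = 5154.1 kN·m/m
FS = M_R / M_D = 10752.0 / 5154.1 = 2.086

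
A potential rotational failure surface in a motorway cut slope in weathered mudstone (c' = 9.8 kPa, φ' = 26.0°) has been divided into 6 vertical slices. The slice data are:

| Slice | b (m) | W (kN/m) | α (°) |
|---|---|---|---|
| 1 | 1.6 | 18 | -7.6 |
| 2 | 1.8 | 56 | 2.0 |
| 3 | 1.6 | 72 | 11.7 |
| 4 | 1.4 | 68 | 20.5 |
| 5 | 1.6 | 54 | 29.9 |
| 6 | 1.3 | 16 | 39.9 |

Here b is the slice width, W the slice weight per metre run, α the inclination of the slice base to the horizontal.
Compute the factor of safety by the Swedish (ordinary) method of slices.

FS = 3.05

Ordinary method of slices: FS = Σ[c'·Δl_i + (W_i cosα_i)·tanφ'] / Σ W_i sinα_i, with Δl_i = b_i / cosα_i.
Slice 1: Δl = 1.6/cos(-7.6°) = 1.614 m; N'_1 = 18·cos(-7.6°) = 17.8; c'Δl = 15.82; W sinα = -2.4
Slice 2: Δl = 1.8/cos2.0° = 1.801 m; N'_2 = 56·cos2.0° = 56.0; c'Δl = 17.65; W sinα = 2.0
Slice 3: Δl = 1.6/cos11.7° = 1.634 m; N'_3 = 72·cos11.7° = 70.5; c'Δl = 16.01; W sinα = 14.6
Slice 4: Δl = 1.4/cos20.5° = 1.495 m; N'_4 = 68·cos20.5° = 63.7; c'Δl = 14.65; W sinα = 23.8
Slice 5: Δl = 1.6/cos29.9° = 1.846 m; N'_5 = 54·cos29.9° = 46.8; c'Δl = 18.09; W sinα = 26.9
Slice 6: Δl = 1.3/cos39.9° = 1.695 m; N'_6 = 16·cos39.9° = 12.3; c'Δl = 16.61; W sinα = 10.3
Σc'Δl = 98.8 kN/m; ΣN' = 267.1 kN/m; ΣW sinα = 75.2 kN/m
Resisting = 98.8 + 267.1·tan26.0° = 98.8 + 130.3 = 229.1 kN/m
FS = 229.1 / 75.2 = 3.048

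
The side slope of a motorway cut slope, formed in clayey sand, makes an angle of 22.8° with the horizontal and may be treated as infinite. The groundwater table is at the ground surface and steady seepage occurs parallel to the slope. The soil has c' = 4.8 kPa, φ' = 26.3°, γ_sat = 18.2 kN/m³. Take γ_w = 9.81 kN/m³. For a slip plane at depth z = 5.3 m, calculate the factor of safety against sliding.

With seepage parallel to the slope and the water table at the surface, the effective normal stress on the slip plane uses the buoyant unit weight γ' = γ_sat − γ_w while the driving shear stress uses γ_sat:
FS = [c' + γ' z cos²β tanφ'] / [γ_sat z sinβ cosβ]
γ' = 18.2 − 9.81 = 8.39 kN/m³
Numerator = 4.8 + 8.39·5.3·cos²22.8°·tan26.3° = 4.8 + 8.39·5.3·0.8498·0.4942 = 23.477 kPa
Denominator = 18.2·5.3·sin22.8°·cos22.8° = 18.2·5.3·0.3875·0.9219 = 34.459 kPa
FS = 23.477 / 34.459 = 0.681

FS = 0.68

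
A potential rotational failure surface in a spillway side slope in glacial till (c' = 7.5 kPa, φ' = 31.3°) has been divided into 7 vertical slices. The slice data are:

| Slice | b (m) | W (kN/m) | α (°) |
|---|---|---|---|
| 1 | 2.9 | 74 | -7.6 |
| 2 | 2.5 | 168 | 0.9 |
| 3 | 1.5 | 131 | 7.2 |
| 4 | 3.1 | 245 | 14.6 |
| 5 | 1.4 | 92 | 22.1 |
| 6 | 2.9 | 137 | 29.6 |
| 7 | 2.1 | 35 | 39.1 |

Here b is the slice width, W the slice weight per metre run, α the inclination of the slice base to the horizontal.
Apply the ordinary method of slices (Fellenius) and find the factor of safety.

Ordinary method of slices: FS = Σ[c'·Δl_i + (W_i cosα_i)·tanφ'] / Σ W_i sinα_i, with Δl_i = b_i / cosα_i.
Slice 1: Δl = 2.9/cos(-7.6°) = 2.926 m; N'_1 = 74·cos(-7.6°) = 73.3; c'Δl = 21.94; W sinα = -9.8
Slice 2: Δl = 2.5/cos0.9° = 2.500 m; N'_2 = 168·cos0.9° = 168.0; c'Δl = 18.75; W sinα = 2.6
Slice 3: Δl = 1.5/cos7.2° = 1.512 m; N'_3 = 131·cos7.2° = 130.0; c'Δl = 11.34; W sinα = 16.4
Slice 4: Δl = 3.1/cos14.6° = 3.203 m; N'_4 = 245·cos14.6° = 237.1; c'Δl = 24.03; W sinα = 61.8
Slice 5: Δl = 1.4/cos22.1° = 1.511 m; N'_5 = 92·cos22.1° = 85.2; c'Δl = 11.33; W sinα = 34.6
Slice 6: Δl = 2.9/cos29.6° = 3.335 m; N'_6 = 137·cos29.6° = 119.1; c'Δl = 25.01; W sinα = 67.7
Slice 7: Δl = 2.1/cos39.1° = 2.706 m; N'_7 = 35·cos39.1° = 27.2; c'Δl = 20.30; W sinα = 22.1
Σc'Δl = 132.7 kN/m; ΣN' = 839.9 kN/m; ΣW sinα = 195.4 kN/m
Resisting = 132.7 + 839.9·tan31.3° = 132.7 + 510.7 = 643.4 kN/m
FS = 643.4 / 195.4 = 3.293

FS = 3.29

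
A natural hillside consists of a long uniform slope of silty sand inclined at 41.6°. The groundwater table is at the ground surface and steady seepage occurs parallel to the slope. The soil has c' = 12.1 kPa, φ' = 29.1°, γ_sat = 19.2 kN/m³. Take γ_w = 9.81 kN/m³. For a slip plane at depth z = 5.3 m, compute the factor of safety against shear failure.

With seepage parallel to the slope and the water table at the surface, the effective normal stress on the slip plane uses the buoyant unit weight γ' = γ_sat − γ_w while the driving shear stress uses γ_sat:
FS = [c' + γ' z cos²β tanφ'] / [γ_sat z sinβ cosβ]
γ' = 19.2 − 9.81 = 9.39 kN/m³
Numerator = 12.1 + 9.39·5.3·cos²41.6°·tan29.1° = 12.1 + 9.39·5.3·0.5592·0.5566 = 27.590 kPa
Denominator = 19.2·5.3·sin41.6°·cos41.6° = 19.2·5.3·0.6639·0.7478 = 50.522 kPa
FS = 27.590 / 50.522 = 0.546

FS = 0.55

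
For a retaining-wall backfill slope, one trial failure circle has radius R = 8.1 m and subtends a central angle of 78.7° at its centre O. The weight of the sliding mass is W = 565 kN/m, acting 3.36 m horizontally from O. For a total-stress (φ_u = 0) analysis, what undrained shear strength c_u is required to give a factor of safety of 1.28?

FS = c_u·L_a·R / (W·d), so c_u = FS·W·d / (L_a·R).
Arc length L_a = R·θ = 8.1·(78.7°·π/180) = 8.1·1.3736 = 11.13 m
c_u = 1.28·565·3.36 / (11.13·8.1) = 2430.0 / 90.12 = 26.96 kPa

c_u = 27.0 kPa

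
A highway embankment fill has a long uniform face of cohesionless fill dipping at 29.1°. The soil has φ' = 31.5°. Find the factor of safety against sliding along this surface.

For a dry cohesionless infinite slope the factor of safety is FS = tanφ' / tanβ.
FS = tan31.5° / tan29.1° = 0.6128 / 0.5566 = 1.101

FS = 1.10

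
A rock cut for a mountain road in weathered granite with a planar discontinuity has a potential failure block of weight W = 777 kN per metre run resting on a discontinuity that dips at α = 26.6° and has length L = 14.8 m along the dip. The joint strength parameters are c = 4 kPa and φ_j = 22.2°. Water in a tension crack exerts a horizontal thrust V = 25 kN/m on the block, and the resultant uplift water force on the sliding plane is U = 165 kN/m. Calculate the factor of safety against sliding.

Resolving the block weight along and normal to the plane and applying the Mohr–Coulomb strength on the joint:
N' = W cosα − U − V sinα = 777·cos26.6° − 165 − 25·sin26.6° = 518.6 kN/m
Driving force T = W sinα + V cosα = 777·sin26.6° + 25·cos26.6° = 370.3 kN/m
Resisting force R = c·L + N'·tanφ_j = 4·14.8 + 518.6·tan22.2° = 59.2 + 211.6 = 270.8 kN/m
FS = R / T = 270.8 / 370.3 = 0.731

FS = 0.73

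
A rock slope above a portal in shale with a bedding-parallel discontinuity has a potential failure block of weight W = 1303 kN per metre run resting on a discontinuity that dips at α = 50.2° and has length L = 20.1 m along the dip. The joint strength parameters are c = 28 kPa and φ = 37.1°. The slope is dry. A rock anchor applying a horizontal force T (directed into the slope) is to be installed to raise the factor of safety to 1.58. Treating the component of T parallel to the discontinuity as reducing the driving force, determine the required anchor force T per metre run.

Resolving forces along and normal to the sliding plane, with the horizontal anchor force T adding T·sinα to the effective normal force and T·cosα acting up the plane against the driving force:
FS = [cL + (W cosα + T sinα) tanφ] / [W sinα − T cosα]
Without the anchor: N' = 834.1 kN/m, driving T_d = 1001.1 kN/m, resisting R = 28·20.1 + 834.1·tan37.1° = 1193.6 kN/m, FS = 1.19.
Setting FS = 1.58 and solving for T:
1.58·(1001.1 − T cos50.2°) = 1193.6 + T sin50.2°·tan37.1°
T·(sin50.2°·tan37.1° + 1.58·cos50.2°) = 1.58·1001.1 − 1193.6
T·(0.7683·0.7563 + 1.58·0.6401) = 1581.7 − 1193.6 = 388.1
T·1.5924 = 388.1
T = 243.7 kN/m

T = 244 kN/m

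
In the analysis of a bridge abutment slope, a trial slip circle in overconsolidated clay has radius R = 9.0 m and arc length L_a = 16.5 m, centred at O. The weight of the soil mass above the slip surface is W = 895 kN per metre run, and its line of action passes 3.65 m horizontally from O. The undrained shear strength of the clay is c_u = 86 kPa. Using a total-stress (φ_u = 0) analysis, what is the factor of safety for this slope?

FS = 3.91

Taking moments about the centre O, the resisting moment is provided by the undrained shear strength acting along the arc:
M_R = c_u·L_a·R = 86·16.50·9.0 = 12771.0 kN·m/m
M_D = W·d = 895·3.65 = 3266.8 kN·m/m
FS = M_R / M_D = 12771.0 / 3266.8 = 3.909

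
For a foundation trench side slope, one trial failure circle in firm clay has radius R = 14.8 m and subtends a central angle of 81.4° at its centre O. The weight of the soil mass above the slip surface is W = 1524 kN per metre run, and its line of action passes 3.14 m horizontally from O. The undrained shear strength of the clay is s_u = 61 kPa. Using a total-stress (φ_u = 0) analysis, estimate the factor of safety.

Taking moments about the centre O, the resisting moment is provided by the undrained shear strength acting along the arc:
Arc length L_a = R·θ = 14.8·(81.4°·π/180) = 14.8·1.4207 = 21.03 m
M_R = s_u·L_a·R = 61·21.03·14.8 = 18982.6 kN·m/m
M_D = W·d = 1524·3.14 = 4785.4 kN·m/m
FS = M_R / M_D = 18982.6 / 4785.4 = 3.967

FS = 3.97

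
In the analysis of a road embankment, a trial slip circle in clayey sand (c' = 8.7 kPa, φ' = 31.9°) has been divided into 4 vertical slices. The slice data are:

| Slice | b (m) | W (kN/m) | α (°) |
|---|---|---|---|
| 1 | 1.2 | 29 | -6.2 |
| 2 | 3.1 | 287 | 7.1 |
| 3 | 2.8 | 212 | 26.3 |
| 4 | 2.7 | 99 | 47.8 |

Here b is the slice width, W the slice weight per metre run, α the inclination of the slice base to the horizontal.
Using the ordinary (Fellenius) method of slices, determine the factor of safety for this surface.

Ordinary method of slices: FS = Σ[c'·Δl_i + (W_i cosα_i)·tanφ'] / Σ W_i sinα_i, with Δl_i = b_i / cosα_i.
Slice 1: Δl = 1.2/cos(-6.2°) = 1.207 m; N'_1 = 29·cos(-6.2°) = 28.8; c'Δl = 10.50; W sinα = -3.1
Slice 2: Δl = 3.1/cos7.1° = 3.124 m; N'_2 = 287·cos7.1° = 284.8; c'Δl = 27.18; W sinα = 35.5
Slice 3: Δl = 2.8/cos26.3° = 3.123 m; N'_3 = 212·cos26.3° = 190.1; c'Δl = 27.17; W sinα = 93.9
Slice 4: Δl = 2.7/cos47.8° = 4.020 m; N'_4 = 99·cos47.8° = 66.5; c'Δl = 34.97; W sinα = 73.3
Σc'Δl = 99.8 kN/m; ΣN' = 570.2 kN/m; ΣW sinα = 199.6 kN/m
Resisting = 99.8 + 570.2·tan31.9° = 99.8 + 354.9 = 454.7 kN/m
FS = 454.7 / 199.6 = 2.278

FS = 2.28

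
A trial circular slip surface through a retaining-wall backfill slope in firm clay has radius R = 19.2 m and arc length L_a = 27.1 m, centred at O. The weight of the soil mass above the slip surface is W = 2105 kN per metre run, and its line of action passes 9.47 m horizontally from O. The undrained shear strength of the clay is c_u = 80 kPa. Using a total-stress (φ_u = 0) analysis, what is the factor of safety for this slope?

Taking moments about the centre O, the resisting moment is provided by the undrained shear strength acting along the arc:
M_R = c_u·L_a·R = 80·27.10·19.2 = 41625.6 kN·m/m
M_D = W·d = 2105·9.47 = 19934.4 kN·m/m
FS = M_R / M_D = 41625.6 / 19934.4 = 2.088

FS = 2.09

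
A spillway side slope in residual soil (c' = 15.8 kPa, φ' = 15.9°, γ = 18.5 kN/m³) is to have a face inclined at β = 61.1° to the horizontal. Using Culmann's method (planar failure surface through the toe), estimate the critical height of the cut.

Culmann's analysis gives the critical failure plane at α_cr = (β + φ')/2 = (61.1 + 15.9)/2 = 38.5°, and the critical height
H_c = (4c'/γ) · sinβ cosφ' / [1 − cos(β − φ')]
    = (4·15.8/18.5) · sin61.1°·cos15.9° / [1 − cos(45.2°)]
    = 3.416 · 0.8755·0.9617 / [1 − 0.7046]
    = 3.416 · 0.8420 / 0.2954
    = 9.74 m

H_c = 9.74 m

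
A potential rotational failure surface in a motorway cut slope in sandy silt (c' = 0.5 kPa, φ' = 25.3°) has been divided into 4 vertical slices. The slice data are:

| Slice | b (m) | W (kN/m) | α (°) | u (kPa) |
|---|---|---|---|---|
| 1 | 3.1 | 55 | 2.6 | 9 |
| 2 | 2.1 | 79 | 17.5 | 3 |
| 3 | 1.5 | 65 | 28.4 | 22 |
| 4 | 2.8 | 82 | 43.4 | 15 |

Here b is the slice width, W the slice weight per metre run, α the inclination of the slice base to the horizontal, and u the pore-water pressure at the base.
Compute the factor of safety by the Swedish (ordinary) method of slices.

FS = 0.54

Ordinary method of slices: FS = Σ[c'·Δl_i + (W_i cosα_i − u_i·Δl_i)·tanφ'] / Σ W_i sinα_i, with Δl_i = b_i / cosα_i.
Slice 1: Δl = 3.1/cos2.6° = 3.103 m; N'_1 = 55·cos2.6° − 9·3.103 = 27.0; c'Δl = 1.55; W sinα = 2.5
Slice 2: Δl = 2.1/cos17.5° = 2.202 m; N'_2 = 79·cos17.5° − 3·2.202 = 68.7; c'Δl = 1.10; W sinα = 23.8
Slice 3: Δl = 1.5/cos28.4° = 1.705 m; N'_3 = 65·cos28.4° − 22·1.705 = 19.7; c'Δl = 0.85; W sinα = 30.9
Slice 4: Δl = 2.8/cos43.4° = 3.854 m; N'_4 = 82·cos43.4° − 15·3.854 = 1.8; c'Δl = 1.93; W sinα = 56.3
Σc'Δl = 5.4 kN/m; ΣN' = 117.2 kN/m; ΣW sinα = 113.5 kN/m
Resisting = 5.4 + 117.2·tan25.3° = 5.4 + 55.4 = 60.8 kN/m
FS = 60.8 / 113.5 = 0.536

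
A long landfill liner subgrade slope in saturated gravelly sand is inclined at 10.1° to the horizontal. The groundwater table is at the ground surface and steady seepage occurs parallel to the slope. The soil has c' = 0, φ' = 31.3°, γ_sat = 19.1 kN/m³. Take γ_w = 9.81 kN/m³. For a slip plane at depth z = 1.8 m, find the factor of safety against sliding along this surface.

FS = 1.66

With seepage parallel to the slope and the water table at the surface, the effective normal stress on the slip plane uses the buoyant unit weight γ' = γ_sat − γ_w while the driving shear stress uses γ_sat:
FS = [c' + γ' z cos²β tanφ'] / [γ_sat z sinβ cosβ]
(For c' = 0 this reduces to FS = (γ'/γ_sat)·tanφ'/tanβ.)
γ' = 19.1 − 9.81 = 9.29 kN/m³
Numerator = 0.0 + 9.29·1.8·cos²10.1°·tan31.3° = 0.0 + 9.29·1.8·0.9692·0.6080 = 9.854 kPa
Denominator = 19.1·1.8·sin10.1°·cos10.1° = 19.1·1.8·0.1754·0.9845 = 5.936 kPa
FS = 9.854 / 5.936 = 1.660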